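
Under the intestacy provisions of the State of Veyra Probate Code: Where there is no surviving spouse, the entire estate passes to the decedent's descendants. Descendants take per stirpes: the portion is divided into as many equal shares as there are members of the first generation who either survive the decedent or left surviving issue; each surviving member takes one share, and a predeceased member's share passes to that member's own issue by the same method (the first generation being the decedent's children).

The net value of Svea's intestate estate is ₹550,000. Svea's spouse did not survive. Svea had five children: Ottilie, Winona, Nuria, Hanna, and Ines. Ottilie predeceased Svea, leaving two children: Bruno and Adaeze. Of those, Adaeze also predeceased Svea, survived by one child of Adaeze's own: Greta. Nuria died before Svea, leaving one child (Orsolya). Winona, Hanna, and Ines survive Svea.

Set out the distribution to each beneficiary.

Bruno: ₹55,000; Greta: ₹55,000; Winona: ₹110,000; Orsolya: ₹110,000; Hanna: ₹110,000; Ines: ₹110,000

The entire ₹550,000 passes to the descendants.
That amount (₹550,000) is divided into 5 shares of ₹110,000: Winona, Hanna, and Ines each take ₹110,000; Ottilie's ₹110,000 share passes to Ottilie's issue; Nuria's ₹110,000 share passes to Nuria's issue.
Ottilie's share (₹110,000) is divided into 2 shares of ₹55,000: Bruno takes ₹55,000; Adaeze's ₹55,000 share passes to Adaeze's issue.
Adaeze's share (₹55,000) passes entirely to Greta.
Nuria's share (₹110,000) passes entirely to Orsolya.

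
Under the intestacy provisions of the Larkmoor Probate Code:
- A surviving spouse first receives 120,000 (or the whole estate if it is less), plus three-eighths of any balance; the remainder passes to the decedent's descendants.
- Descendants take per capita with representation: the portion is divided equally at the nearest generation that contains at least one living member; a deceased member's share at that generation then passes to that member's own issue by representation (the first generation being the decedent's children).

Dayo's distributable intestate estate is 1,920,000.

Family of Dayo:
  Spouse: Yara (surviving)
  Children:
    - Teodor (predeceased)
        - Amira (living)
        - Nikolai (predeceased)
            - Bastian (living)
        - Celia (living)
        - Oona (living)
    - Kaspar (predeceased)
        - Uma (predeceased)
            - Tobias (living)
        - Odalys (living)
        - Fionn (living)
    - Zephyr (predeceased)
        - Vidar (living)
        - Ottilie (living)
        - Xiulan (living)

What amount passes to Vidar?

Yara first takes 120,000, leaving a balance of 1,800,000. Yara then takes three-eighths of the balance (675,000), for a total of 795,000. The remaining 1,125,000 passes to the descendants.
No child survives, so the initial division is made at the grandchildren's generation.
The descendants' portion (1,125,000) is divided into 10 shares of 112,500: Amira, Celia, Oona, Odalys, Fionn, Vidar, Ottilie, and Xiulan each take 112,500; Nikolai's 112,500 share passes to Nikolai's issue; Uma's 112,500 share passes to Uma's issue.
Nikolai's share (112,500) passes entirely to Bastian.
Uma's share (112,500) passes entirely to Tobias.

Vidar receives 112,500.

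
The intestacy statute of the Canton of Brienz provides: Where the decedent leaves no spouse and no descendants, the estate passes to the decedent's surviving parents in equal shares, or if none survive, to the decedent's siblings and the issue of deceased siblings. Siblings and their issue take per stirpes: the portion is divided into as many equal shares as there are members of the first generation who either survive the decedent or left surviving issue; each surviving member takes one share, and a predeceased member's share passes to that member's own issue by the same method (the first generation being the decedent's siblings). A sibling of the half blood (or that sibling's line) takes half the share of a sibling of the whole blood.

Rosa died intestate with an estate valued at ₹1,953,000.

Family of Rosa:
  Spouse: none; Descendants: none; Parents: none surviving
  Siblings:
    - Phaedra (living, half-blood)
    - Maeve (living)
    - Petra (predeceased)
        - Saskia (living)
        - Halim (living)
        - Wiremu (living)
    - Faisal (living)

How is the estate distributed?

Phaedra: ₹279,000; Maeve: ₹558,000; Saskia: ₹186,000; Halim: ₹186,000; Wiremu: ₹186,000; Faisal: ₹558,000

The entire ₹1,953,000 passes to the siblings and their issue.
Counting each half-blood sibling's line as half a unit, there are 7/2 units in ₹1,953,000, so one unit is ₹558,000. Whole-blood lines (Maeve, Petra, and Faisal) take ₹558,000 each; half-blood lines (Phaedra) take ₹279,000 each.
Petra's share (₹558,000) is divided into 3 shares of ₹186,000: Saskia, Halim, and Wiremu each take ₹186,000.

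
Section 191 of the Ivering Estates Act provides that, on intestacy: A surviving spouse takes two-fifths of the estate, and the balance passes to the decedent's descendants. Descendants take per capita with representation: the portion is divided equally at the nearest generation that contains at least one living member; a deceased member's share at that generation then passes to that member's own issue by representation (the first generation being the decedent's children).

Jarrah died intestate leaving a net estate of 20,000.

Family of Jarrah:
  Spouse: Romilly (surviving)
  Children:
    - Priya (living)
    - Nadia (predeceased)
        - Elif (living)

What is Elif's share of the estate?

Elif receives 6,000.

Romilly takes two-fifths of 20,000 = 8,000. The remaining 12,000 passes to the descendants.
The descendants' portion (12,000) is divided into 2 shares of 6,000: Priya takes 6,000; Nadia's 6,000 share passes to Nadia's issue.
Nadia's share (6,000) passes entirely to Elif.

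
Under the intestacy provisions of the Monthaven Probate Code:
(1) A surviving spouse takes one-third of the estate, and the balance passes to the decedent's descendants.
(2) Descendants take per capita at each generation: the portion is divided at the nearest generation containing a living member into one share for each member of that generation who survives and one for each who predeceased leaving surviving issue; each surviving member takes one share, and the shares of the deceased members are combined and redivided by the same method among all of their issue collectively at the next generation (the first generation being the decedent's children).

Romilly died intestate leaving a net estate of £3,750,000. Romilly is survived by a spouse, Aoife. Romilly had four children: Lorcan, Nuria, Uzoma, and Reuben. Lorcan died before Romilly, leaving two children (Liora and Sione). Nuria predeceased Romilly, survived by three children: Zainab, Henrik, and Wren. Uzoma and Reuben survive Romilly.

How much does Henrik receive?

Aoife takes one-third of £3,750,000 = £1,250,000. The remaining £2,500,000 passes to the descendants.
The descendants' portion (£2,500,000) is divided at the children's generation into 4 shares of £625,000. Uzoma and Reuben each take £625,000. The 2 shares of the deceased (Lorcan and Nuria) are combined into a pool of £1,250,000.
That pool (£1,250,000) is divided at the grandchildren's generation equally among Liora, Sione, Zainab, Henrik, and Wren: £250,000 each.

Henrik receives £250,000.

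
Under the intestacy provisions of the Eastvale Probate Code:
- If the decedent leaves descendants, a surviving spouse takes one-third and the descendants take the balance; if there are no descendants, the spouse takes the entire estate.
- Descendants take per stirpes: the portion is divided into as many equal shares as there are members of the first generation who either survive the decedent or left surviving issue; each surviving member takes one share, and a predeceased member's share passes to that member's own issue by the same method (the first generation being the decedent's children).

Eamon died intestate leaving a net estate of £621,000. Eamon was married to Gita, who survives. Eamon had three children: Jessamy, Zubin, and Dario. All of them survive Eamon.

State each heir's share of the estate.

Gita takes one-third of £621,000 = £207,000. The remaining £414,000 passes to the descendants.
The descendants' portion (£414,000) is divided into 3 shares of £138,000: Jessamy, Zubin, and Dario each take £138,000.

Gita: £207,000; Jessamy: £138,000; Zubin: £138,000; Dario: £138,000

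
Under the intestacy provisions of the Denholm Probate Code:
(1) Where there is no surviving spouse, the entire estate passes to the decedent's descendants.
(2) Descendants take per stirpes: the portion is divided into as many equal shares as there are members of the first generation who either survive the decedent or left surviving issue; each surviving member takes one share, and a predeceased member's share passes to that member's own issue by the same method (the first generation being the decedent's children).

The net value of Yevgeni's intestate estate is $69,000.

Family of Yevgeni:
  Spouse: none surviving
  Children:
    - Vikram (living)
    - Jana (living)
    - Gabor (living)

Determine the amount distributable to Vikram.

The entire $69,000 passes to the descendants.
That amount ($69,000) is divided into 3 shares of $23,000: Vikram, Jana, and Gabor each take $23,000.

Vikram receives $23,000.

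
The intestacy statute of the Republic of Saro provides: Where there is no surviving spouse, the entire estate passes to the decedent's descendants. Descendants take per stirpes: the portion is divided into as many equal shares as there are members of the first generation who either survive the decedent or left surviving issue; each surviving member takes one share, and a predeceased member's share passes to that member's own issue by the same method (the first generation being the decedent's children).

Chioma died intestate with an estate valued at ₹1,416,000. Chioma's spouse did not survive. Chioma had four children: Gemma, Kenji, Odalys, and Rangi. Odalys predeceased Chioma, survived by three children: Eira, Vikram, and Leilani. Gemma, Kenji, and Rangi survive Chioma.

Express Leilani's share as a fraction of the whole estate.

The entire ₹1,416,000 passes to the descendants.
That amount (₹1,416,000) is divided into 4 shares of ₹354,000: Gemma, Kenji, and Rangi each take ₹354,000; Odalys's ₹354,000 share passes to Odalys's issue.
Odalys's share (₹354,000) is divided into 3 shares of ₹118,000: Eira, Vikram, and Leilani each take ₹118,000.

Leilani receives 1/12 of the estate.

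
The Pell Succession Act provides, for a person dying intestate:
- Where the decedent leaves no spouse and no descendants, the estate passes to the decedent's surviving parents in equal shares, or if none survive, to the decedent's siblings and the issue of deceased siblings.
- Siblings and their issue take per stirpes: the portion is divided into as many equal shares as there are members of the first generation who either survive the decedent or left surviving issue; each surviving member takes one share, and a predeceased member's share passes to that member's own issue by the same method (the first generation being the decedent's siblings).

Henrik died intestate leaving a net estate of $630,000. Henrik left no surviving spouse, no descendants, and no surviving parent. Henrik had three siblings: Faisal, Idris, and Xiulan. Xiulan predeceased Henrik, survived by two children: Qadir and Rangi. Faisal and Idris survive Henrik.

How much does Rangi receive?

The entire $630,000 passes to the siblings and their issue.
That amount ($630,000) is divided into 3 shares of $210,000: Faisal and Idris each take $210,000; Xiulan's $210,000 share passes to Xiulan's issue.
Xiulan's share ($210,000) is divided into 2 shares of $105,000: Qadir and Rangi each take $105,000.

Rangi receives $105,000.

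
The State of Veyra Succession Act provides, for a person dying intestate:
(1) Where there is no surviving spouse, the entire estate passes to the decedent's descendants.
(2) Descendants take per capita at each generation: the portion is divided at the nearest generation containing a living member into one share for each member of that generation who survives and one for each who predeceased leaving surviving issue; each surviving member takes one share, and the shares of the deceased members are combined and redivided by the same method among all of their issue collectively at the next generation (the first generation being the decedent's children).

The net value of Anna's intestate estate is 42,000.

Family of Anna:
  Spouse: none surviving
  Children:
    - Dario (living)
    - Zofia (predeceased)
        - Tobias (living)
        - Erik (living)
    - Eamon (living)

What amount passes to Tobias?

The entire 42,000 passes to the descendants.
That amount (42,000) is divided at the children's generation into 3 shares of 14,000. Dario and Eamon each take 14,000. The remaining share for the deceased Zofia (14,000) is carried to the next generation.
That pool (14,000) is divided at the grandchildren's generation equally among Tobias and Erik: 7,000 each.

Tobias receives 7,000.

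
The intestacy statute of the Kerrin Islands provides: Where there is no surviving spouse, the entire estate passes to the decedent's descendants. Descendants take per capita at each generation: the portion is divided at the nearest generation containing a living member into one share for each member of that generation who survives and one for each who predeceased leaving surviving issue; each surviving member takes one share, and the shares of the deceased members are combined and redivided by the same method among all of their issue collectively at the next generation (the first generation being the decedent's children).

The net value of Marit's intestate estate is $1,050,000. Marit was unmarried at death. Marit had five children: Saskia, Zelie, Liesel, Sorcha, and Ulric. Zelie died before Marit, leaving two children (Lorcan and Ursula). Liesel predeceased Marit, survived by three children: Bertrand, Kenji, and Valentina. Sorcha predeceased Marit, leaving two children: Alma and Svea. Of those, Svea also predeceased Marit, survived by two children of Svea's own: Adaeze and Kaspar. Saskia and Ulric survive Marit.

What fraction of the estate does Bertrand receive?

Bertrand receives 3/35 of the estate.

The entire $1,050,000 passes to the descendants.
That amount ($1,050,000) is divided at the children's generation into 5 shares of $210,000. Saskia and Ulric each take $210,000. The 3 shares of the deceased (Zelie, Liesel, and Sorcha) are combined into a pool of $630,000.
That pool ($630,000) is divided at the grandchildren's generation into 7 shares of $90,000. Lorcan, Ursula, Bertrand, Kenji, Valentina, and Alma each take $90,000. The remaining share for the deceased Svea ($90,000) is carried to the next generation.
That pool ($90,000) is divided at the great-grandchildren's generation equally among Adaeze and Kaspar: $45,000 each.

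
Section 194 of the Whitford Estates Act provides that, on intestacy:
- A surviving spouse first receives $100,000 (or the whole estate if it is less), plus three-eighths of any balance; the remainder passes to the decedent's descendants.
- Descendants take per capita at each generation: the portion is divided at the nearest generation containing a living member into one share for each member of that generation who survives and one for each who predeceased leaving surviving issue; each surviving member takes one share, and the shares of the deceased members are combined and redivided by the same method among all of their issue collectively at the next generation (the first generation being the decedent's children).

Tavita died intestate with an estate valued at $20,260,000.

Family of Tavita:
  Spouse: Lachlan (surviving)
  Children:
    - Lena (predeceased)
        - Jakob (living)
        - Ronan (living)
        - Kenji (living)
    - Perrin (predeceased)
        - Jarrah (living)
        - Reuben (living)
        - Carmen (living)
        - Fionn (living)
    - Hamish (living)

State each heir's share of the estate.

Lachlan: $7,660,000; Jakob: $1,200,000; Ronan: $1,200,000; Kenji: $1,200,000; Jarrah: $1,200,000; Reuben: $1,200,000; Carmen: $1,200,000; Fionn: $1,200,000; Hamish: $4,200,000

Lachlan first takes $100,000, leaving a balance of $20,160,000. Lachlan then takes three-eighths of the balance ($7,560,000), for a total of $7,660,000. The remaining $12,600,000 passes to the descendants.
The descendants' portion ($12,600,000) is divided at the children's generation into 3 shares of $4,200,000. Hamish takes $4,200,000. The 2 shares of the deceased (Lena and Perrin) are combined into a pool of $8,400,000.
That pool ($8,400,000) is divided at the grandchildren's generation equally among Jakob, Ronan, Kenji, Jarrah, Reuben, Carmen, and Fionn: $1,200,000 each.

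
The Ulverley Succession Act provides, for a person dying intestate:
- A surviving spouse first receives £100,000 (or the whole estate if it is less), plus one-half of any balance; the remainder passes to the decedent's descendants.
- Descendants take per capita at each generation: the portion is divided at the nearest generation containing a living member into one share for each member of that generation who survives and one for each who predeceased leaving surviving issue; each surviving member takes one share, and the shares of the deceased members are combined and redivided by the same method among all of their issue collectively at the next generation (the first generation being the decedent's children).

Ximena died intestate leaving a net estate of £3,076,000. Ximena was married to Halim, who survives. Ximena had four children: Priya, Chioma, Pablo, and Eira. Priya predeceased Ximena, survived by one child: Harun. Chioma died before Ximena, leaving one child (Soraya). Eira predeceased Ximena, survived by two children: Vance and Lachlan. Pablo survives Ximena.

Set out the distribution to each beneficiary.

Halim: £1,588,000; Harun: £279,000; Soraya: £279,000; Pablo: £372,000; Vance: £279,000; Lachlan: £279,000

Halim first takes £100,000, leaving a balance of £2,976,000. Halim then takes one-half of the balance (£1,488,000), for a total of £1,588,000. The remaining £1,488,000 passes to the descendants.
The descendants' portion (£1,488,000) is divided at the children's generation into 4 shares of £372,000. Pablo takes £372,000. The 3 shares of the deceased (Priya, Chioma, and Eira) are combined into a pool of £1,116,000.
That pool (£1,116,000) is divided at the grandchildren's generation equally among Harun, Soraya, Vance, and Lachlan: £279,000 each.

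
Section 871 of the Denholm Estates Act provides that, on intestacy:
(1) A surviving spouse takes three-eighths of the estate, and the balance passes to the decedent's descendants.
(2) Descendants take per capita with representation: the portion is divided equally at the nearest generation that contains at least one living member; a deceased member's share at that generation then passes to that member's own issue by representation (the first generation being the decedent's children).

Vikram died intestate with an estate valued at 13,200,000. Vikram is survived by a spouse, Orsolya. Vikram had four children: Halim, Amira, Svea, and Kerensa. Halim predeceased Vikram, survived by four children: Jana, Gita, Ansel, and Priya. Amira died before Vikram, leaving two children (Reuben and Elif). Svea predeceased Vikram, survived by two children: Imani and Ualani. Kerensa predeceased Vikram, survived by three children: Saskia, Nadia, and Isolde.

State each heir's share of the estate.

Orsolya takes three-eighths of 13,200,000 = 4,950,000. The remaining 8,250,000 passes to the descendants.
No child survives, so the initial division is made at the grandchildren's generation.
The descendants' portion (8,250,000) is divided into 11 shares of 750,000: Jana, Gita, Ansel, Priya, Reuben, Elif, Imani, Ualani, Saskia, Nadia, and Isolde each take 750,000.

Orsolya: 4,950,000; Jana: 750,000; Gita: 750,000; Ansel: 750,000; Priya: 750,000; Reuben: 750,000; Elif: 750,000; Imani: 750,000; Ualani: 750,000; Saskia: 750,000; Nadia: 750,000; Isolde: 750,000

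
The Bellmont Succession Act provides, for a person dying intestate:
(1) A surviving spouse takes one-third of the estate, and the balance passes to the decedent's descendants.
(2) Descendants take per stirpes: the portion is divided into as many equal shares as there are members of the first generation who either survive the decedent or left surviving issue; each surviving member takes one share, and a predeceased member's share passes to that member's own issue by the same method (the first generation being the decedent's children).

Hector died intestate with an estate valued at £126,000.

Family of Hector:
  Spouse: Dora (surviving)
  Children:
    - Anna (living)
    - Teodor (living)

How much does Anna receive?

Anna receives £42,000.

Dora takes one-third of £126,000 = £42,000. The remaining £84,000 passes to the descendants.
The descendants' portion (£84,000) is divided into 2 shares of £42,000: Anna and Teodor each take £42,000.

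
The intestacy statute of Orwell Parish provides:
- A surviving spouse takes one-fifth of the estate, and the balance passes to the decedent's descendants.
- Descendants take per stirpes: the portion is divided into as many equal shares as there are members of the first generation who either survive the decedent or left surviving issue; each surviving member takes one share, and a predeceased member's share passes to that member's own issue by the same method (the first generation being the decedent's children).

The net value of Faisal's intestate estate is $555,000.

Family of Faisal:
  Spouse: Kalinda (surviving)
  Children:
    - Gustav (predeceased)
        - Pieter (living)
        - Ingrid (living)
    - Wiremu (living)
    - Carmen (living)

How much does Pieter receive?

Pieter receives $74,000.

Kalinda takes one-fifth of $555,000 = $111,000. The remaining $444,000 passes to the descendants.
The descendants' portion ($444,000) is divided into 3 shares of $148,000: Wiremu and Carmen each take $148,000; Gustav's $148,000 share passes to Gustav's issue.
Gustav's share ($148,000) is divided into 2 shares of $74,000: Pieter and Ingrid each take $74,000.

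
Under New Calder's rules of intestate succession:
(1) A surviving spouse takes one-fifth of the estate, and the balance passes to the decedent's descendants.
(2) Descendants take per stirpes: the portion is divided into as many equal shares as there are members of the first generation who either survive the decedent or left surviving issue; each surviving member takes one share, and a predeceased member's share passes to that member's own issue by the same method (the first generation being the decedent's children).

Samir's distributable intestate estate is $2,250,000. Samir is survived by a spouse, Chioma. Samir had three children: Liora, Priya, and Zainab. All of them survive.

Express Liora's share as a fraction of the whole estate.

Chioma takes one-fifth of $2,250,000 = $450,000. The remaining $1,800,000 passes to the descendants.
The descendants' portion ($1,800,000) is divided into 3 shares of $600,000: Liora, Priya, and Zainab each take $600,000.

Liora receives 4/15 of the estate.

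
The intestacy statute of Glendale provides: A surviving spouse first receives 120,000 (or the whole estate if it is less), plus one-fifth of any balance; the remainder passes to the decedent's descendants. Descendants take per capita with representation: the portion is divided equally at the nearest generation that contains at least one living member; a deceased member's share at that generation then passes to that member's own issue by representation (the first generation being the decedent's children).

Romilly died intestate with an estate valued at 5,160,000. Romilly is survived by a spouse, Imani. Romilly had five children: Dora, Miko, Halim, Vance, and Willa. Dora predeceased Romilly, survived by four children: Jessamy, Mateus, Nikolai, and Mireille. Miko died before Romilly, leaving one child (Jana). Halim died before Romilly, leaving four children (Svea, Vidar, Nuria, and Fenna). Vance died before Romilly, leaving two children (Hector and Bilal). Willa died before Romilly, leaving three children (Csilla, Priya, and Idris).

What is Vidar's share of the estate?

Vidar receives 288,000.

Imani first takes 120,000, leaving a balance of 5,040,000. Imani then takes one-fifth of the balance (1,008,000), for a total of 1,128,000. The remaining 4,032,000 passes to the descendants.
No child survives, so the initial division is made at the grandchildren's generation.
The descendants' portion (4,032,000) is divided into 14 shares of 288,000: Jessamy, Mateus, Nikolai, Mireille, Jana, Svea, Vidar, Nuria, Fenna, Hector, Bilal, Csilla, Priya, and Idris each take 288,000.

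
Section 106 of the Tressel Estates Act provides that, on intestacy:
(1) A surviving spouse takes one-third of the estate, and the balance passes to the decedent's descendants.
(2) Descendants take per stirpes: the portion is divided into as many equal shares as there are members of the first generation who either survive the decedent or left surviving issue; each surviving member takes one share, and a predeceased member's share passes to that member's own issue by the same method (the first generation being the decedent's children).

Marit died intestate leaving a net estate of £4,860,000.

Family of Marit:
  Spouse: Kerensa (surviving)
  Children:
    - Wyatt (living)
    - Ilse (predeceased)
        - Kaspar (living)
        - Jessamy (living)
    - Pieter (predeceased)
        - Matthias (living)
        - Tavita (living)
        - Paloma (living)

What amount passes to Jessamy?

Kerensa takes one-third of £4,860,000 = £1,620,000. The remaining £3,240,000 passes to the descendants.
The descendants' portion (£3,240,000) is divided into 3 shares of £1,080,000: Wyatt takes £1,080,000; Ilse's £1,080,000 share passes to Ilse's issue; Pieter's £1,080,000 share passes to Pieter's issue.
Ilse's share (£1,080,000) is divided into 2 shares of £540,000: Kaspar and Jessamy each take £540,000.
Pieter's share (£1,080,000) is divided into 3 shares of £360,000: Matthias, Tavita, and Paloma each take £360,000.

Jessamy receives £540,000.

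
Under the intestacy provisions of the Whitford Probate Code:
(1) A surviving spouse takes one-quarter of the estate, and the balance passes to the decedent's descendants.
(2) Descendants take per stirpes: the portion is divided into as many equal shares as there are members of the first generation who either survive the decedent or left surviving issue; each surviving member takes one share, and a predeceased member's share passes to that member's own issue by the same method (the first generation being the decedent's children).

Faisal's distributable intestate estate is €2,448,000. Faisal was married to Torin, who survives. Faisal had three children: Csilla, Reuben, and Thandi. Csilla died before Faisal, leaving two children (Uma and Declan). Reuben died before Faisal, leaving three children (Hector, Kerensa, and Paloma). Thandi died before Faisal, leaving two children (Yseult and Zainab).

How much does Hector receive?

Torin takes one-quarter of €2,448,000 = €612,000. The remaining €1,836,000 passes to the descendants.
The descendants' portion (€1,836,000) is divided into 3 shares of €612,000: Csilla's €612,000 share passes to Csilla's issue; Reuben's €612,000 share passes to Reuben's issue; Thandi's €612,000 share passes to Thandi's issue.
Csilla's share (€612,000) is divided into 2 shares of €306,000: Uma and Declan each take €306,000.
Reuben's share (€612,000) is divided into 3 shares of €204,000: Hector, Kerensa, and Paloma each take €204,000.
Thandi's share (€612,000) is divided into 2 shares of €306,000: Yseult and Zainab each take €306,000.

Hector receives €204,000.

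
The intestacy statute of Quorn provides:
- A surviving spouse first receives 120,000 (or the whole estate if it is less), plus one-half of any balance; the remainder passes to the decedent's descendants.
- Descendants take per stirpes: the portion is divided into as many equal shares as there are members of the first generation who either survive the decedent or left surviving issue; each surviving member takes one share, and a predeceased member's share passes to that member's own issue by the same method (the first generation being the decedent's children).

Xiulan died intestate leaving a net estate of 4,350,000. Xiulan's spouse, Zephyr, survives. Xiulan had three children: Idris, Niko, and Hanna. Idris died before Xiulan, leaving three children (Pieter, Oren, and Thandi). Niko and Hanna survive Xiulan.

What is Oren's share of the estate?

Zephyr first takes 120,000, leaving a balance of 4,230,000. Zephyr then takes one-half of the balance (2,115,000), for a total of 2,235,000. The remaining 2,115,000 passes to the descendants.
The descendants' portion (2,115,000) is divided into 3 shares of 705,000: Niko and Hanna each take 705,000; Idris's 705,000 share passes to Idris's issue.
Idris's share (705,000) is divided into 3 shares of 235,000: Pieter, Oren, and Thandi each take 235,000.

Oren receives 235,000.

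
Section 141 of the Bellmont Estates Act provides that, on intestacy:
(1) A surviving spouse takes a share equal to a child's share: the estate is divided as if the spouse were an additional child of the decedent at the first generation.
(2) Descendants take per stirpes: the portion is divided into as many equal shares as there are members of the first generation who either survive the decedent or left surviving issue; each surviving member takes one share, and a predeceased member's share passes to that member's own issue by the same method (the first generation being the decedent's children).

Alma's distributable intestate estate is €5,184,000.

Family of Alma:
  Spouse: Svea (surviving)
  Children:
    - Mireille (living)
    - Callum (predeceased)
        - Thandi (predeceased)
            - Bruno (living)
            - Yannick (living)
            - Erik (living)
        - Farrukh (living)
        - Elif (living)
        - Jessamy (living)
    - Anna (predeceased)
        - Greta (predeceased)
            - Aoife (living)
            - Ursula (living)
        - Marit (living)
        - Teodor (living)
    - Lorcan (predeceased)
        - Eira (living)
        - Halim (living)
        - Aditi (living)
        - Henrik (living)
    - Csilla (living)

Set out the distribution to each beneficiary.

The spouse counts as an additional share at the children's level, so there are 6 primary shares of €864,000. Svea takes one such share (€864,000).
The children's combined portion (€4,320,000) is divided into 5 shares of €864,000: Mireille and Csilla each take €864,000; Callum's €864,000 share passes to Callum's issue; Anna's €864,000 share passes to Anna's issue; Lorcan's €864,000 share passes to Lorcan's issue.
Callum's share (€864,000) is divided into 4 shares of €216,000: Farrukh, Elif, and Jessamy each take €216,000; Thandi's €216,000 share passes to Thandi's issue.
Thandi's share (€216,000) is divided into 3 shares of €72,000: Bruno, Yannick, and Erik each take €72,000.
Anna's share (€864,000) is divided into 3 shares of €288,000: Marit and Teodor each take €288,000; Greta's €288,000 share passes to Greta's issue.
Greta's share (€288,000) is divided into 2 shares of €144,000: Aoife and Ursula each take €144,000.
Lorcan's share (€864,000) is divided into 4 shares of €216,000: Eira, Halim, Aditi, and Henrik each take €216,000.

Svea: €864,000; Mireille: €864,000; Bruno: €72,000; Yannick: €72,000; Erik: €72,000; Farrukh: €216,000; Elif: €216,000; Jessamy: €216,000; Aoife: €144,000; Ursula: €144,000; Marit: €288,000; Teodor: €288,000; Eira: €216,000; Halim: €216,000; Aditi: €216,000; Henrik: €216,000; Csilla: €864,000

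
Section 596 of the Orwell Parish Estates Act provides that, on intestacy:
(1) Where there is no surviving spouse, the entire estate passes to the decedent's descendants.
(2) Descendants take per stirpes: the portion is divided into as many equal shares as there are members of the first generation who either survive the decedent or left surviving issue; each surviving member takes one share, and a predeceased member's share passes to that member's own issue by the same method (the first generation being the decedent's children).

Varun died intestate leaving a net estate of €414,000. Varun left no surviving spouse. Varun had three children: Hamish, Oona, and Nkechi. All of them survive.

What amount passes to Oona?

Oona receives €138,000.

The entire €414,000 passes to the descendants.
That amount (€414,000) is divided into 3 shares of €138,000: Hamish, Oona, and Nkechi each take €138,000.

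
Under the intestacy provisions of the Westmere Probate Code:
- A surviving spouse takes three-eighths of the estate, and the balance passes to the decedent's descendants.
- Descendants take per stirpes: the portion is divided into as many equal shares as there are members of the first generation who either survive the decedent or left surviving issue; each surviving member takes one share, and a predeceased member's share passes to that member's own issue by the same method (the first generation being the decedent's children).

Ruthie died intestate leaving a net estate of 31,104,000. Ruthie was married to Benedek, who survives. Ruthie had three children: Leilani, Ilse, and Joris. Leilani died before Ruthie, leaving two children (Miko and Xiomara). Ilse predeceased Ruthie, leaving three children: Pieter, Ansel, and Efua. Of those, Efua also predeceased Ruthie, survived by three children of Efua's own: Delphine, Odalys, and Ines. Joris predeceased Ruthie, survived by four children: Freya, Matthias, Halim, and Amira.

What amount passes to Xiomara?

Xiomara receives 3,240,000.

Benedek takes three-eighths of 31,104,000 = 11,664,000. The remaining 19,440,000 passes to the descendants.
The descendants' portion (19,440,000) is divided into 3 shares of 6,480,000: Leilani's 6,480,000 share passes to Leilani's issue; Ilse's 6,480,000 share passes to Ilse's issue; Joris's 6,480,000 share passes to Joris's issue.
Leilani's share (6,480,000) is divided into 2 shares of 3,240,000: Miko and Xiomara each take 3,240,000.
Ilse's share (6,480,000) is divided into 3 shares of 2,160,000: Pieter and Ansel each take 2,160,000; Efua's 2,160,000 share passes to Efua's issue.
Efua's share (2,160,000) is divided into 3 shares of 720,000: Delphine, Odalys, and Ines each take 720,000.
Joris's share (6,480,000) is divided into 4 shares of 1,620,000: Freya, Matthias, Halim, and Amira each take 1,620,000.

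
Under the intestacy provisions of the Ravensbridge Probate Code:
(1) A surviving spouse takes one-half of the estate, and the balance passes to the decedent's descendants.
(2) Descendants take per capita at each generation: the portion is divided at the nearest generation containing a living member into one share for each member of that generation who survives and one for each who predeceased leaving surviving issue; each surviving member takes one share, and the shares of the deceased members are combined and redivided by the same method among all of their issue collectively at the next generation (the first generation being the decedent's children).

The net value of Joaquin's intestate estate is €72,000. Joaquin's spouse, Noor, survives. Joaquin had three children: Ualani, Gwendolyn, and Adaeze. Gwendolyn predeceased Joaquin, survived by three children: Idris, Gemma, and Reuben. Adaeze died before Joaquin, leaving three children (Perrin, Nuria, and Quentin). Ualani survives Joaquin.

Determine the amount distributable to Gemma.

Gemma receives €4,000.

Noor takes one-half of €72,000 = €36,000. The remaining €36,000 passes to the descendants.
The descendants' portion (€36,000) is divided at the children's generation into 3 shares of €12,000. Ualani takes €12,000. The 2 shares of the deceased (Gwendolyn and Adaeze) are combined into a pool of €24,000.
That pool (€24,000) is divided at the grandchildren's generation equally among Idris, Gemma, Reuben, Perrin, Nuria, and Quentin: €4,000 each.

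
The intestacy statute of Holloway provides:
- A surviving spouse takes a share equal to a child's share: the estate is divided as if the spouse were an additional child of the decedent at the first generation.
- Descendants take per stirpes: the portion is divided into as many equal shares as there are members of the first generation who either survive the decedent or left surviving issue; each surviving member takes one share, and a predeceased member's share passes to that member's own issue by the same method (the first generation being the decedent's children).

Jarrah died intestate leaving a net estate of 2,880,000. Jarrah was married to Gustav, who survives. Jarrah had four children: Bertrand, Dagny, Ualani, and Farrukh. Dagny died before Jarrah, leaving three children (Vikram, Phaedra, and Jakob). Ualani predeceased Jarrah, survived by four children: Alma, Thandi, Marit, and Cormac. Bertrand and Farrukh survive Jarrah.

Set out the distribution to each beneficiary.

Gustav: 576,000; Bertrand: 576,000; Vikram: 192,000; Phaedra: 192,000; Jakob: 192,000; Alma: 144,000; Thandi: 144,000; Marit: 144,000; Cormac: 144,000; Farrukh: 576,000

The spouse counts as an additional share at the children's level, so there are 5 primary shares of 576,000. Gustav takes one such share (576,000).
The children's combined portion (2,304,000) is divided into 4 shares of 576,000: Bertrand and Farrukh each take 576,000; Dagny's 576,000 share passes to Dagny's issue; Ualani's 576,000 share passes to Ualani's issue.
Dagny's share (576,000) is divided into 3 shares of 192,000: Vikram, Phaedra, and Jakob each take 192,000.
Ualani's share (576,000) is divided into 4 shares of 144,000: Alma, Thandi, Marit, and Cormac each take 144,000.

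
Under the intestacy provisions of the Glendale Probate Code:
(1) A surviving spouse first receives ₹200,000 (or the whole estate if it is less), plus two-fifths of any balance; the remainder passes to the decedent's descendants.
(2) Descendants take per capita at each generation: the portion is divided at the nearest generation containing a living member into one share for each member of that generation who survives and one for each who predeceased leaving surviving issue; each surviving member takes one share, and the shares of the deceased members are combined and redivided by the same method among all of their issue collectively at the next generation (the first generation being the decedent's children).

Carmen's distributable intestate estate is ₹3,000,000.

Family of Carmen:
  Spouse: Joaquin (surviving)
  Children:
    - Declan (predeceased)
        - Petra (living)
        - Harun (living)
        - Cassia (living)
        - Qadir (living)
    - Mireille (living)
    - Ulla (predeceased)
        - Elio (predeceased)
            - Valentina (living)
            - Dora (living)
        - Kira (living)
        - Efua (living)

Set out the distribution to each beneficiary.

Joaquin first takes ₹200,000, leaving a balance of ₹2,800,000. Joaquin then takes two-fifths of the balance (₹1,120,000), for a total of ₹1,320,000. The remaining ₹1,680,000 passes to the descendants.
The descendants' portion (₹1,680,000) is divided at the children's generation into 3 shares of ₹560,000. Mireille takes ₹560,000. The 2 shares of the deceased (Declan and Ulla) are combined into a pool of ₹1,120,000.
That pool (₹1,120,000) is divided at the grandchildren's generation into 7 shares of ₹160,000. Petra, Harun, Cassia, Qadir, Kira, and Efua each take ₹160,000. The remaining share for the deceased Elio (₹160,000) is carried to the next generation.
That pool (₹160,000) is divided at the great-grandchildren's generation equally among Valentina and Dora: ₹80,000 each.

Joaquin: ₹1,320,000; Petra: ₹160,000; Harun: ₹160,000; Cassia: ₹160,000; Qadir: ₹160,000; Mireille: ₹560,000; Valentina: ₹80,000; Dora: ₹80,000; Kira: ₹160,000; Efua: ₹160,000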